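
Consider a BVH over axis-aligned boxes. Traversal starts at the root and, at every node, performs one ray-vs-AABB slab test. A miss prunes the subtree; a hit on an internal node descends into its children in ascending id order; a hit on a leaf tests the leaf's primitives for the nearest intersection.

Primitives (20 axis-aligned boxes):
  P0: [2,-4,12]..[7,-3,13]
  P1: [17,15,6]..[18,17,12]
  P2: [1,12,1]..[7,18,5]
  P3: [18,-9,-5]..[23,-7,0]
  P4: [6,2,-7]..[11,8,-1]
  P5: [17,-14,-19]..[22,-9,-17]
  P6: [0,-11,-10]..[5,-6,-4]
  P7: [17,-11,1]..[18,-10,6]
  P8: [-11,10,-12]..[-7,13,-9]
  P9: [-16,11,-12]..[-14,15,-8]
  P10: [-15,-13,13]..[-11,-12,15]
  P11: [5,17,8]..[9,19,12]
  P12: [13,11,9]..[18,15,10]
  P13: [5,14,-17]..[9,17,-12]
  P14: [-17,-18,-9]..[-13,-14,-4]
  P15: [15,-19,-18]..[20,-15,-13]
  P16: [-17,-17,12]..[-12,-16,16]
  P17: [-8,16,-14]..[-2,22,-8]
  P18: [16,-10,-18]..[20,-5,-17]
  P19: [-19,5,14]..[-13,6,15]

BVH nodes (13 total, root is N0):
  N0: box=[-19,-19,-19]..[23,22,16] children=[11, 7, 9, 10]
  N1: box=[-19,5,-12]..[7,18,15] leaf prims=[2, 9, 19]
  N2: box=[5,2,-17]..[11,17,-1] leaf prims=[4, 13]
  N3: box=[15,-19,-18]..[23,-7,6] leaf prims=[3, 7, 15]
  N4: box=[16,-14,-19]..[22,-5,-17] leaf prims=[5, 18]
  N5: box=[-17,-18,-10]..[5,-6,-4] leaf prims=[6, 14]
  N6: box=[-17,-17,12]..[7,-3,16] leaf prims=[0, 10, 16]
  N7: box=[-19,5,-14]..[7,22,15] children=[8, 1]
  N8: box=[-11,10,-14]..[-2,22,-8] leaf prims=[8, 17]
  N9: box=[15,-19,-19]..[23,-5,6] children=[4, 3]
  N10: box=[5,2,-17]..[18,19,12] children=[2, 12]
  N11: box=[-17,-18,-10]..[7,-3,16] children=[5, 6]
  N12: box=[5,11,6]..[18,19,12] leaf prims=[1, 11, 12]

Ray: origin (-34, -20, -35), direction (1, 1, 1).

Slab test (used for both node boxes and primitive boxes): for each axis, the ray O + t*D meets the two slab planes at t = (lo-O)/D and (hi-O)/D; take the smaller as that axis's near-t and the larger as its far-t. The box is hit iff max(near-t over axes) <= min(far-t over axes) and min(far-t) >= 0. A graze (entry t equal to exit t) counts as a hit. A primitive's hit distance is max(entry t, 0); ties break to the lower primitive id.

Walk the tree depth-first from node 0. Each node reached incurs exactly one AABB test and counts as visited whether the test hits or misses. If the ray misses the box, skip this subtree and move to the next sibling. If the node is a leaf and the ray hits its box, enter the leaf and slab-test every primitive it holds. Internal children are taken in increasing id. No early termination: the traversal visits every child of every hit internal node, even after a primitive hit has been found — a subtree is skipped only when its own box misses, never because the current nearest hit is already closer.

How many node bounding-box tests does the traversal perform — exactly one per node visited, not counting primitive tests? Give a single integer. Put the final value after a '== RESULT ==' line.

Traverse from the root:
N0 x:[15,57] y:[1,42] z:[16,51] -> hit [16,42], descend [7, 9, 10, 11]
  N7 x:[15,41] y:[25,42] z:[21,50] -> hit [25,41], descend [1, 8]
    N1 x:[15,41] y:[25,38] z:[23,50] -> hit [25,38] leaf, test {P2@t=36, P9(miss), P19(miss)}
    N8 x:[23,32] y:[30,42] z:[21,27] -> miss, prune
  N9 x:[49,57] y:[1,15] z:[16,41] -> miss, prune
  N10 x:[39,52] y:[22,39] z:[18,47] -> hit [39,39], descend [2, 12]
    N2 x:[39,45] y:[22,37] z:[18,34] -> miss, prune
    N12 x:[39,52] y:[31,39] z:[41,47] -> miss, prune
  N11 x:[17,41] y:[2,17] z:[25,51] -> miss, prune

9 AABB tests over nodes [0, 7, 1, 8, 9, 10, 2, 12, 11]; 1 leaf entered; closest P2.

== RESULT ==
9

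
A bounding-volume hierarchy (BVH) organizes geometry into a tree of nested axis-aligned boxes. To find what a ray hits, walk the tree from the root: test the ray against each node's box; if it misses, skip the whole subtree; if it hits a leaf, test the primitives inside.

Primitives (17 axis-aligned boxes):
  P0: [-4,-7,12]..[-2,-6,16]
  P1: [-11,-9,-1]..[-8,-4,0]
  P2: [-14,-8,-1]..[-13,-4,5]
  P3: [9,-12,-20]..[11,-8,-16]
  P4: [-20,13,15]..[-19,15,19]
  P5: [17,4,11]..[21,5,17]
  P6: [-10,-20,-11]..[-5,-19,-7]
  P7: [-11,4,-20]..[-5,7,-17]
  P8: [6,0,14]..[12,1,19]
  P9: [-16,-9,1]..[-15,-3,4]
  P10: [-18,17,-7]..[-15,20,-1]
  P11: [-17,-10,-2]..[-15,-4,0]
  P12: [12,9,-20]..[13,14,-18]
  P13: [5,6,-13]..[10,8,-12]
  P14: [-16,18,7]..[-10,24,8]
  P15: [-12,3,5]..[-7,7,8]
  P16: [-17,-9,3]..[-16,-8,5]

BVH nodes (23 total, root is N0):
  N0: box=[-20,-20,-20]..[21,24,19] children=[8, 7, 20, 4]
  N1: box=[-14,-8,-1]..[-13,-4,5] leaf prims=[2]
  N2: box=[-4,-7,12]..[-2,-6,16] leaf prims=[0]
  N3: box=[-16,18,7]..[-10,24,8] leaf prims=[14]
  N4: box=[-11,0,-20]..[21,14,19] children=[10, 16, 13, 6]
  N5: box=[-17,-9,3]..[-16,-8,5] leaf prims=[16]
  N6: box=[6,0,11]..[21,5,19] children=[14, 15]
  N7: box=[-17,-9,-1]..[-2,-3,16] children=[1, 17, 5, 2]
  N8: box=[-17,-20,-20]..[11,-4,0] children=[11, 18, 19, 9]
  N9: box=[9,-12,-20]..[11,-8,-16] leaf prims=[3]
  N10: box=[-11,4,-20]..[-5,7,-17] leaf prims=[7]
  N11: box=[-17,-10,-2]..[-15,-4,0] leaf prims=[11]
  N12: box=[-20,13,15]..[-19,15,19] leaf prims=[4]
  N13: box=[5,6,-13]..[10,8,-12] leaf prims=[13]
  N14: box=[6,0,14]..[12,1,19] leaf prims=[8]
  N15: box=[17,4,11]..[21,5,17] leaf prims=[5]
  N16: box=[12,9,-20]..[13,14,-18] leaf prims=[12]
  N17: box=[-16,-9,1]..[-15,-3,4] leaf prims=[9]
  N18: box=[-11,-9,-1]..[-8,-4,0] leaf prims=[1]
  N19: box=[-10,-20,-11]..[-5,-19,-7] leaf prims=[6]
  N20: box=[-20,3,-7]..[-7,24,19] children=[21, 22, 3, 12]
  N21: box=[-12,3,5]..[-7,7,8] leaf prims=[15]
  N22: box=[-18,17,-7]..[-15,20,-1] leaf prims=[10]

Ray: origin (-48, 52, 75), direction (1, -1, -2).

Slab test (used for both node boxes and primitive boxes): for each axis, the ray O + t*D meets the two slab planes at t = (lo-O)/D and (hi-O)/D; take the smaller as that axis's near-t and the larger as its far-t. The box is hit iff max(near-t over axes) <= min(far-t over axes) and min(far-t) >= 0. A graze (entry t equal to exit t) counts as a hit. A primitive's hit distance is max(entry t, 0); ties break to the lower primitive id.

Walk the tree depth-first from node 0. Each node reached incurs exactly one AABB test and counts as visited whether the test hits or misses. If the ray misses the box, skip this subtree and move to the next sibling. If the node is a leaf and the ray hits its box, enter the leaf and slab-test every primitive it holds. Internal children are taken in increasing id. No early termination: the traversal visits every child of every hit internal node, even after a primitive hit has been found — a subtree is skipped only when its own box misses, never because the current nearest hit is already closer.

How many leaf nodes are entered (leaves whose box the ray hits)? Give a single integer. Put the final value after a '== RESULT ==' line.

Traverse from the root:
N0 x:[28,69] y:[28,72] z:[28,95/2] -> hit [28,95/2], descend [4, 7, 8, 20]
  N4 x:[37,69] y:[38,52] z:[28,95/2] -> hit [38,95/2], descend [6, 10, 13, 16]
    N6 x:[54,69] y:[47,52] z:[28,32] -> miss, prune
    N10 x:[37,43] y:[45,48] z:[46,95/2] -> miss, prune
    N13 x:[53,58] y:[44,46] z:[87/2,44] -> miss, prune
    N16 x:[60,61] y:[38,43] z:[93/2,95/2] -> miss, prune
  N7 x:[31,46] y:[55,61] z:[59/2,38] -> miss, prune
  N8 x:[31,59] y:[56,72] z:[75/2,95/2] -> miss, prune
  N20 x:[28,41] y:[28,49] z:[28,41] -> hit [28,41], descend [3, 12, 21, 22]
    N3 x:[32,38] y:[28,34] z:[67/2,34] -> hit [67/2,34] leaf, test {P14@t=67/2}
    N12 x:[28,29] y:[37,39] z:[28,30] -> miss, prune
    N21 x:[36,41] y:[45,49] z:[67/2,35] -> miss, prune
    N22 x:[30,33] y:[32,35] z:[38,41] -> miss, prune

Visited [0, 4, 6, 10, 13, 16, 7, 8, 20, 3, 12, 21, 22]. Tests: 13 box, 1 leaf. Nearest: P14.

== RESULT ==
1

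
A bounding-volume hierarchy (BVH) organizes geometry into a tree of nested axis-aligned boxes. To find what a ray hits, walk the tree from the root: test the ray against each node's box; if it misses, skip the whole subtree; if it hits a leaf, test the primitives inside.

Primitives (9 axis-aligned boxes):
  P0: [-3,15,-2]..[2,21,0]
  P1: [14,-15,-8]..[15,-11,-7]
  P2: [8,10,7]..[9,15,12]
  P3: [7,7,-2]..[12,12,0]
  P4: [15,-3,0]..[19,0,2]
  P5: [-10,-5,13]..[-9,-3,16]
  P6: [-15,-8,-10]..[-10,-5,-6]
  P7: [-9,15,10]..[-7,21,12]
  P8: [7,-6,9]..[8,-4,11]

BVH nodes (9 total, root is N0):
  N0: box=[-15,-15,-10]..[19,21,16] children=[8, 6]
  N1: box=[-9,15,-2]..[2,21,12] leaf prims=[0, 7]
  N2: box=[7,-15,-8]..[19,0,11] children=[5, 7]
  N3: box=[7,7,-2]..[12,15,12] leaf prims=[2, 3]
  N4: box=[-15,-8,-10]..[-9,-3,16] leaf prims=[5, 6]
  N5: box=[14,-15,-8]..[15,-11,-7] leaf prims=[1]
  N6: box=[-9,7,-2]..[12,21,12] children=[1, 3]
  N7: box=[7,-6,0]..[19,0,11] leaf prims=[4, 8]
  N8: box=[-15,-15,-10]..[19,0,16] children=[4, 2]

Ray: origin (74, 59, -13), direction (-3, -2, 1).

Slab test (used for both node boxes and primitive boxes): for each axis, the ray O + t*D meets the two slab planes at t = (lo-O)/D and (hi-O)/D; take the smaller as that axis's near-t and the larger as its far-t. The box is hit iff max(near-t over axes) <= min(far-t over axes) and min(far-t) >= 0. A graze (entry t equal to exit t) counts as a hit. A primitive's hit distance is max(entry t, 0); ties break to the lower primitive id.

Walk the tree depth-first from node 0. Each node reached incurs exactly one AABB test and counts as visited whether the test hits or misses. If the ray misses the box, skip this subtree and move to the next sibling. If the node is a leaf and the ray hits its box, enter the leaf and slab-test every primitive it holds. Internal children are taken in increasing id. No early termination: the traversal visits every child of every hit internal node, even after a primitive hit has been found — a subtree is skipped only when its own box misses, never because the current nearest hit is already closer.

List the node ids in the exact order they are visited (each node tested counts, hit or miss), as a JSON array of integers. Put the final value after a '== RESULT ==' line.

Traverse from the root:
N0 x:[55/3,89/3] y:[19,37] z:[3,29] -> hit [19,29], descend [6, 8]
  N6 x:[62/3,83/3] y:[19,26] z:[11,25] -> hit [62/3,25], descend [1, 3]
    N1 x:[24,83/3] y:[19,22] z:[11,25] -> miss, prune
    N3 x:[62/3,67/3] y:[22,26] z:[11,25] -> hit [22,67/3] leaf, test {P2@t=22, P3(miss)}
  N8 x:[55/3,89/3] y:[59/2,37] z:[3,29] -> miss, prune

Visited [0, 6, 1, 3, 8]. Tests: 5 box, 1 leaf. Nearest: P2.

== RESULT ==
[0, 6, 1, 3, 8]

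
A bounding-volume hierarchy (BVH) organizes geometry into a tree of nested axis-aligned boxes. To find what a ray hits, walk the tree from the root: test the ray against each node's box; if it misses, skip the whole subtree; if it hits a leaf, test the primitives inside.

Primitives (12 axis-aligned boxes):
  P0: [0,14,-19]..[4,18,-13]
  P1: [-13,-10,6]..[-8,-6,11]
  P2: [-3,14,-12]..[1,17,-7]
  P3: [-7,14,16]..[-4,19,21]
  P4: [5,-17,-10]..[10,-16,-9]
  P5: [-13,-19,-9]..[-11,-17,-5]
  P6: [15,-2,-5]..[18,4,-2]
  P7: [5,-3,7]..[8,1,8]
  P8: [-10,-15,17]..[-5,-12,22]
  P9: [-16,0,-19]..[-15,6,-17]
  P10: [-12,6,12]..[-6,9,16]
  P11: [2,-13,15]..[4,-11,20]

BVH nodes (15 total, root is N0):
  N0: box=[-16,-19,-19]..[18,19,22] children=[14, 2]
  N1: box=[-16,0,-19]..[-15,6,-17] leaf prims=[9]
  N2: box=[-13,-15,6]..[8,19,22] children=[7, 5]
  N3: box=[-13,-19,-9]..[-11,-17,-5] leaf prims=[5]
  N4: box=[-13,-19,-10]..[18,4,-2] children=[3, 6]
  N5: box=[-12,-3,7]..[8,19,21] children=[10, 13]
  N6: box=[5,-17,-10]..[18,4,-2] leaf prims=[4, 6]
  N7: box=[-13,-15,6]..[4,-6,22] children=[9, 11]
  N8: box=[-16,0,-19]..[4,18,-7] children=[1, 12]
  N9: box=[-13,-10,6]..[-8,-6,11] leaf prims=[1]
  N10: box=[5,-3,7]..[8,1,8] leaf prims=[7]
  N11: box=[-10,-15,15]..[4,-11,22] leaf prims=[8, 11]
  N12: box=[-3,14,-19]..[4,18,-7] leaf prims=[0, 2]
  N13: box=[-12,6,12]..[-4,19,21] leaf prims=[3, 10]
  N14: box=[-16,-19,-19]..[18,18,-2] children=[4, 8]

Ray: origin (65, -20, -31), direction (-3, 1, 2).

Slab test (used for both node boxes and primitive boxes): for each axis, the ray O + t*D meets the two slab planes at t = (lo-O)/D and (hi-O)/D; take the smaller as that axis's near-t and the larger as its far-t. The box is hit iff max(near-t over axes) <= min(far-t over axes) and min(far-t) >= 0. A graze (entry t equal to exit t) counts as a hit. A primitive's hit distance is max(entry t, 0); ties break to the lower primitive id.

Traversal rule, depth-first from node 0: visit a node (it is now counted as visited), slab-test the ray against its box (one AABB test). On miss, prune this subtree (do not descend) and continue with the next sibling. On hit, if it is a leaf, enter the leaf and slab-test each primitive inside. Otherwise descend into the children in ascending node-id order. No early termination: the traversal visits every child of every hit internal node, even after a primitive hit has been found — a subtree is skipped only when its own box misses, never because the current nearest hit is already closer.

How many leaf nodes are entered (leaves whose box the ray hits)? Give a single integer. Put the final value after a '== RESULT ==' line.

Traverse from the root:
N0 x:[47/3,27] y:[1,39] z:[6,53/2] -> hit [47/3,53/2], descend [2, 14]
  N2 x:[19,26] y:[5,39] z:[37/2,53/2] -> hit [19,26], descend [5, 7]
    N5 x:[19,77/3] y:[17,39] z:[19,26] -> hit [19,77/3], descend [10, 13]
      N10 x:[19,20] y:[17,21] z:[19,39/2] -> hit [19,39/2] leaf, test {P7@t=19}
      N13 x:[23,77/3] y:[26,39] z:[43/2,26] -> miss, prune
    N7 x:[61/3,26] y:[5,14] z:[37/2,53/2] -> miss, prune
  N14 x:[47/3,27] y:[1,38] z:[6,29/2] -> miss, prune

Visited [0, 2, 5, 10, 13, 7, 14]. Tests: 7 box, 1 leaf. Nearest: P7.

== RESULT ==
1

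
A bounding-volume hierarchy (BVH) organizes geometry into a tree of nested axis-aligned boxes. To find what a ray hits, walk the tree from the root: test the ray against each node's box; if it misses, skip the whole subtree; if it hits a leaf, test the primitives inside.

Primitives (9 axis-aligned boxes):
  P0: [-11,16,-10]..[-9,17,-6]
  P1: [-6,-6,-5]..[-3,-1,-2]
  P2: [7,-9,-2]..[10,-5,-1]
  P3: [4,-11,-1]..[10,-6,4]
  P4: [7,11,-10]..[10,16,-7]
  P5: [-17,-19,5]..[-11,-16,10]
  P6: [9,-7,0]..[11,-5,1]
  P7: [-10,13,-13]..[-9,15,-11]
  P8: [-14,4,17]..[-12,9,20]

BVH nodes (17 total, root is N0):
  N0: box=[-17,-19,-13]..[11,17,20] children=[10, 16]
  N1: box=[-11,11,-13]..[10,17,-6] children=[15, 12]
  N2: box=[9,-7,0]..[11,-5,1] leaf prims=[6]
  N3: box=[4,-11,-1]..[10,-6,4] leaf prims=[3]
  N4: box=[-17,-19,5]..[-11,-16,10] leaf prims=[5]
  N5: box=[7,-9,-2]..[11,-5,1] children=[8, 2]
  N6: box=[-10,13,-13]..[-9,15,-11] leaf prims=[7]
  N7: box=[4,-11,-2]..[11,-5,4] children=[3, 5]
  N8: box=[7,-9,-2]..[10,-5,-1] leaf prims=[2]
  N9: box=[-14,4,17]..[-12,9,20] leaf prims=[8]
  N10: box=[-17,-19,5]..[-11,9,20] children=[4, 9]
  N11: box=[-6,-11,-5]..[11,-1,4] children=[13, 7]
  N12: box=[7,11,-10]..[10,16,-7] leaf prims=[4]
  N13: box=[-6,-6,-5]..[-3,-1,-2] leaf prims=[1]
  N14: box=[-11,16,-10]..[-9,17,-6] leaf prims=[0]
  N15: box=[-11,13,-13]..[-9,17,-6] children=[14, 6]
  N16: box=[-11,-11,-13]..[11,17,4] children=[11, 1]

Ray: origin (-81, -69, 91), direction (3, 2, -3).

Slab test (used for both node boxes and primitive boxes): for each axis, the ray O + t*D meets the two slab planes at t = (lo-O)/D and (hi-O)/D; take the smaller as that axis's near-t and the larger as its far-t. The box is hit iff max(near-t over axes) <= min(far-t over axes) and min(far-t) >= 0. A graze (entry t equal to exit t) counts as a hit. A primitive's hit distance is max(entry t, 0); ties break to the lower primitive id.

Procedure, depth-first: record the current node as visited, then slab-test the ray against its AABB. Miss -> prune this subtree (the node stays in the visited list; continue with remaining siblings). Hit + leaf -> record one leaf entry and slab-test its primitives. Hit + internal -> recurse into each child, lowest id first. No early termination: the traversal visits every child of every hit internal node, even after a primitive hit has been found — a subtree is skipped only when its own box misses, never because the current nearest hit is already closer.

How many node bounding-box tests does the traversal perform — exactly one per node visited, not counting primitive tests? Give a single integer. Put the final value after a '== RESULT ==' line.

Walk:
N0 x:[64/3,92/3] y:[25,43] z:[71/3,104/3] -> hit [25,92/3], descend [10, 16]
  N10 x:[64/3,70/3] y:[25,39] z:[71/3,86/3] -> miss, prune
  N16 x:[70/3,92/3] y:[29,43] z:[29,104/3] -> hit [29,92/3], descend [1, 11]
    N1 x:[70/3,91/3] y:[40,43] z:[97/3,104/3] -> miss, prune
    N11 x:[25,92/3] y:[29,34] z:[29,32] -> hit [29,92/3], descend [7, 13]
      N7 x:[85/3,92/3] y:[29,32] z:[29,31] -> hit [29,92/3], descend [3, 5]
        N3 x:[85/3,91/3] y:[29,63/2] z:[29,92/3] -> hit [29,91/3] leaf, test {P3@t=29}
        N5 x:[88/3,92/3] y:[30,32] z:[30,31] -> hit [30,92/3], descend [2, 8]
          N2 x:[30,92/3] y:[31,32] z:[30,91/3] -> miss, prune
          N8 x:[88/3,91/3] y:[30,32] z:[92/3,31] -> miss, prune
      N13 x:[25,26] y:[63/2,34] z:[31,32] -> miss, prune

order=[0, 10, 16, 1, 11, 7, 3, 5, 2, 8, 13]  |boxes|=11  |leaves|=1  hit=P3

== RESULT ==
11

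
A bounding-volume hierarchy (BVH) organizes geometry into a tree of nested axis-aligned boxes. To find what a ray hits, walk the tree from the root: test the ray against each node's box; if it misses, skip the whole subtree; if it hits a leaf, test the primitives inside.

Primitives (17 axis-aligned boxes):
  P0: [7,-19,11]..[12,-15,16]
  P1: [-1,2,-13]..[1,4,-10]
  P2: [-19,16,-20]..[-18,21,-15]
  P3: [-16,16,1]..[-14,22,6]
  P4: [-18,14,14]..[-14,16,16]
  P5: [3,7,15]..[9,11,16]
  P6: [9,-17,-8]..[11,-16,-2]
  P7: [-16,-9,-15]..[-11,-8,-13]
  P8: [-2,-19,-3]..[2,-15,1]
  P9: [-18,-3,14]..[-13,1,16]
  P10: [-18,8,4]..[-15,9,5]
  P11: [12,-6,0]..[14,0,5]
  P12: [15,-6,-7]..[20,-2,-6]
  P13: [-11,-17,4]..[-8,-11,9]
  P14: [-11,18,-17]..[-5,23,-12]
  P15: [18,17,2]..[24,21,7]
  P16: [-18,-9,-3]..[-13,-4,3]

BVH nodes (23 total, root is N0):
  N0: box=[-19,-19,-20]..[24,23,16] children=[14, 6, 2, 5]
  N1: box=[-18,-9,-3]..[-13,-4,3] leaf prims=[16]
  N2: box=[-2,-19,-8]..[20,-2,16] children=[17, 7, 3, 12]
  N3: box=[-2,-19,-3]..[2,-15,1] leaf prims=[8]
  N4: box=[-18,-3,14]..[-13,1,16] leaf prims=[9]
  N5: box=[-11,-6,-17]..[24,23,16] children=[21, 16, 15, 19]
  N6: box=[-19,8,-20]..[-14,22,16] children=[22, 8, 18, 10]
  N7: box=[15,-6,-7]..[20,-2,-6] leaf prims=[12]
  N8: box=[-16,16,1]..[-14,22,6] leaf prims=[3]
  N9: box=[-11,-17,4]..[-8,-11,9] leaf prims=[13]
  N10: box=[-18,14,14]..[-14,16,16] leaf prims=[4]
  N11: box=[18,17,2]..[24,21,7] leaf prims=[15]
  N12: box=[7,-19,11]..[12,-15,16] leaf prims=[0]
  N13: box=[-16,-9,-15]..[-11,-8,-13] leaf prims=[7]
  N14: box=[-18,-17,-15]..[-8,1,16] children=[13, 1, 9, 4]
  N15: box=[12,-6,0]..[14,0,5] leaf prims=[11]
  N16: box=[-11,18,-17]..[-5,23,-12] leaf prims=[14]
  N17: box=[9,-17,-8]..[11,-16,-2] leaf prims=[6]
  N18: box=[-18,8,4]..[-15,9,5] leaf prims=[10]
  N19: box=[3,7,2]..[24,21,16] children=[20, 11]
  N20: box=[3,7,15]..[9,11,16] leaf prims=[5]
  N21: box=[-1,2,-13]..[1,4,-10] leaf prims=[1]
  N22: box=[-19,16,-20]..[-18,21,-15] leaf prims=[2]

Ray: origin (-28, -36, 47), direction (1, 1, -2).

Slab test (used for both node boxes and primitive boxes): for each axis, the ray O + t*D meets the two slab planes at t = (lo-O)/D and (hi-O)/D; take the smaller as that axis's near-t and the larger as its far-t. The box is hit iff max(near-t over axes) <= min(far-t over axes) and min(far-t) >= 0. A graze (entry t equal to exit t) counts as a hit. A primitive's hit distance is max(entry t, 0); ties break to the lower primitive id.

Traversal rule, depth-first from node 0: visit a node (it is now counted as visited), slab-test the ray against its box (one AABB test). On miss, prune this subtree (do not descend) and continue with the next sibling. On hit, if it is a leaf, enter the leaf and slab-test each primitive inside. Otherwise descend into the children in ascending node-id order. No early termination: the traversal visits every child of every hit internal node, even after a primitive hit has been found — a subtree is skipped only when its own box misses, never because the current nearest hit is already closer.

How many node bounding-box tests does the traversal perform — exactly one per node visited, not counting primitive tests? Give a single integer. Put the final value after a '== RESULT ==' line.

Walk:
N0 x:[9,52] y:[17,59] z:[31/2,67/2] -> hit [17,67/2], descend [2, 5, 6, 14]
  N2 x:[26,48] y:[17,34] z:[31/2,55/2] -> hit [26,55/2], descend [3, 7, 12, 17]
    N3 x:[26,30] y:[17,21] z:[23,25] -> miss, prune
    N7 x:[43,48] y:[30,34] z:[53/2,27] -> miss, prune
    N12 x:[35,40] y:[17,21] z:[31/2,18] -> miss, prune
    N17 x:[37,39] y:[19,20] z:[49/2,55/2] -> miss, prune
  N5 x:[17,52] y:[30,59] z:[31/2,32] -> hit [30,32], descend [15, 16, 19, 21]
    N15 x:[40,42] y:[30,36] z:[21,47/2] -> miss, prune
    N16 x:[17,23] y:[54,59] z:[59/2,32] -> miss, prune
    N19 x:[31,52] y:[43,57] z:[31/2,45/2] -> miss, prune
    N21 x:[27,29] y:[38,40] z:[57/2,30] -> miss, prune
  N6 x:[9,14] y:[44,58] z:[31/2,67/2] -> miss, prune
  N14 x:[10,20] y:[19,37] z:[31/2,31] -> hit [19,20], descend [1, 4, 9, 13]
    N1 x:[10,15] y:[27,32] z:[22,25] -> miss, prune
    N4 x:[10,15] y:[33,37] z:[31/2,33/2] -> miss, prune
    N9 x:[17,20] y:[19,25] z:[19,43/2] -> hit [19,20] leaf, test {P13@t=19}
    N13 x:[12,17] y:[27,28] z:[30,31] -> miss, prune

17 AABB tests over nodes [0, 2, 3, 7, 12, 17, 5, 15, 16, 19, 21, 6, 14, 1, 4, 9, 13]; 1 leaf entered; closest P13.

== RESULT ==
17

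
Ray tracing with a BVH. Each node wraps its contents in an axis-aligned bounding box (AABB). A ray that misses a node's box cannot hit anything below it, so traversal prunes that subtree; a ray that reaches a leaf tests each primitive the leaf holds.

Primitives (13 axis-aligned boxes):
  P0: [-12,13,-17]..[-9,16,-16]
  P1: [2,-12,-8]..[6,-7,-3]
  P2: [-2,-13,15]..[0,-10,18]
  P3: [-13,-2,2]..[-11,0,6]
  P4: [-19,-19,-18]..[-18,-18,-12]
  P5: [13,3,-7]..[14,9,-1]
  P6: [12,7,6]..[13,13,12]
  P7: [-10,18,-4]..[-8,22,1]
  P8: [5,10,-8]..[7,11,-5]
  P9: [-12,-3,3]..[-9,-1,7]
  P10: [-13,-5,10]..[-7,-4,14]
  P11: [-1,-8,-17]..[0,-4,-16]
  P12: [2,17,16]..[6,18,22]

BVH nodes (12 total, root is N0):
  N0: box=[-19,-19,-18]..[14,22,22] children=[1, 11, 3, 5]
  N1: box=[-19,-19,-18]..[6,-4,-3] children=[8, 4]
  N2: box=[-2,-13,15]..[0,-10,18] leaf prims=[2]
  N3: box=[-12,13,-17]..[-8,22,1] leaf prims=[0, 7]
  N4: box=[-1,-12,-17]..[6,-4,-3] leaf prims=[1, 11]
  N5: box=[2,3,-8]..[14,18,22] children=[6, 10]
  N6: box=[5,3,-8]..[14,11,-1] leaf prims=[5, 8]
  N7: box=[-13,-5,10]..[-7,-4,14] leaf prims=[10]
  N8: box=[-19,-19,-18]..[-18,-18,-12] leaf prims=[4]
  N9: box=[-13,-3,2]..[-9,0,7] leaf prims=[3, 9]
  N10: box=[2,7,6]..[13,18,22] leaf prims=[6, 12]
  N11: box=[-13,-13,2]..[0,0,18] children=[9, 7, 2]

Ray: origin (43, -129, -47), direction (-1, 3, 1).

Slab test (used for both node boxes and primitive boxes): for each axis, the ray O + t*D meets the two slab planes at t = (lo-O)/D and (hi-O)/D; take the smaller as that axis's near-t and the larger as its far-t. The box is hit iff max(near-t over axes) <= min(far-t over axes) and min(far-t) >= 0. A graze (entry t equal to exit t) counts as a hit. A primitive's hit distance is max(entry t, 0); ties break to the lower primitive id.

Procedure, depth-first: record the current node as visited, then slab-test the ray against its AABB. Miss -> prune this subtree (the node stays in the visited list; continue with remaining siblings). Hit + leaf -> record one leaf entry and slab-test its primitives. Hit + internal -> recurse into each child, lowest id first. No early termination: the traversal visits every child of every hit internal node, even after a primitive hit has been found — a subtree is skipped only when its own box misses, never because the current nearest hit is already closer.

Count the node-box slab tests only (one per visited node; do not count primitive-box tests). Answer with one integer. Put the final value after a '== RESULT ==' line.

Trace the traversal:
N0 x:[29,62] y:[110/3,151/3] z:[29,69] -> hit [110/3,151/3], descend [1, 3, 5, 11]
  N1 x:[37,62] y:[110/3,125/3] z:[29,44] -> hit [37,125/3], descend [4, 8]
    N4 x:[37,44] y:[39,125/3] z:[30,44] -> hit [39,125/3] leaf, test {P1@t=39, P11(miss)}
    N8 x:[61,62] y:[110/3,37] z:[29,35] -> miss, prune
  N3 x:[51,55] y:[142/3,151/3] z:[30,48] -> miss, prune
  N5 x:[29,41] y:[44,49] z:[39,69] -> miss, prune
  N11 x:[43,56] y:[116/3,43] z:[49,65] -> miss, prune

Visited [0, 1, 4, 8, 3, 5, 11]. Tests: 7 box, 1 leaf. Nearest: P1.

== RESULT ==
7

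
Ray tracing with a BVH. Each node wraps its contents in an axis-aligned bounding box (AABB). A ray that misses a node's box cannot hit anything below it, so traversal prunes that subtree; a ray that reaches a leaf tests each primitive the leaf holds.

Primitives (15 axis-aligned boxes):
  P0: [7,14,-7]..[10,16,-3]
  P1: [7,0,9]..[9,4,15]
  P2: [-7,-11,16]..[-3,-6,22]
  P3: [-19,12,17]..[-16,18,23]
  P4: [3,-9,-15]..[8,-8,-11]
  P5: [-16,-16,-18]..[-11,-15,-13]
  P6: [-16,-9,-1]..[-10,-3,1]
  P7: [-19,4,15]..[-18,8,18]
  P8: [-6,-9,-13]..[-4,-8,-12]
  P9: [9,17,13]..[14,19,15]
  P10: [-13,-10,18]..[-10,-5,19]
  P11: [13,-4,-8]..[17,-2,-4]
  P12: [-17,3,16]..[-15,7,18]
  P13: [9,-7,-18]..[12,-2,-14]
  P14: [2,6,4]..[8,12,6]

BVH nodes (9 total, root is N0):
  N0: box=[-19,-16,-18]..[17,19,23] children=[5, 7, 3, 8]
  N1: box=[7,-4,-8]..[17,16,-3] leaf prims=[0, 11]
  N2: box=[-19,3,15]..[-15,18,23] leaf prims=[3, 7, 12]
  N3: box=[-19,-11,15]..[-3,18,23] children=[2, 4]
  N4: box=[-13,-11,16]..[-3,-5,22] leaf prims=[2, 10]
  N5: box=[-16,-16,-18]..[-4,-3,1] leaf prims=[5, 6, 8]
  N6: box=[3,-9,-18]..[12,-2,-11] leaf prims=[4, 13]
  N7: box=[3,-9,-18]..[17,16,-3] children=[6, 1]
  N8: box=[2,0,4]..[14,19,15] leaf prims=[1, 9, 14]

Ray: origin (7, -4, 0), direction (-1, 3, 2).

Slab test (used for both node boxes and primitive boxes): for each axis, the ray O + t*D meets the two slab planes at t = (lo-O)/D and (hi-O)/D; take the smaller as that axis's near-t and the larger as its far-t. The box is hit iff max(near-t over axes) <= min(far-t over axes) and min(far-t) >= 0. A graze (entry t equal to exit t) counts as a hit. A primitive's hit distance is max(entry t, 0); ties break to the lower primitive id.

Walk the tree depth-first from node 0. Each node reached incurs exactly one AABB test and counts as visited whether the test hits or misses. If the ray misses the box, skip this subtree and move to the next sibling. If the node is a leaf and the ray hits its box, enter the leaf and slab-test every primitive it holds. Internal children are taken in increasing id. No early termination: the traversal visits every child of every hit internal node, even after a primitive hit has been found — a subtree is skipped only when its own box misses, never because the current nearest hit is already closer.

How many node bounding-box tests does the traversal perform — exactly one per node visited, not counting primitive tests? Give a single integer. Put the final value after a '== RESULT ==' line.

Traverse from the root:
N0 x:[-10,26] y:[-4,23/3] z:[-9,23/2] -> hit [-4,23/3], descend [3, 5, 7, 8]
  N3 x:[10,26] y:[-7/3,22/3] z:[15/2,23/2] -> miss, prune
  N5 x:[11,23] y:[-4,1/3] z:[-9,1/2] -> miss, prune
  N7 x:[-10,4] y:[-5/3,20/3] z:[-9,-3/2] -> miss, prune
  N8 x:[-7,5] y:[4/3,23/3] z:[2,15/2] -> hit [2,5] leaf, test {P1(miss), P9(miss), P14(miss)}

Visited [0, 3, 5, 7, 8]. Tests: 5 box, 1 leaf. Nearest: miss.

== RESULT ==
5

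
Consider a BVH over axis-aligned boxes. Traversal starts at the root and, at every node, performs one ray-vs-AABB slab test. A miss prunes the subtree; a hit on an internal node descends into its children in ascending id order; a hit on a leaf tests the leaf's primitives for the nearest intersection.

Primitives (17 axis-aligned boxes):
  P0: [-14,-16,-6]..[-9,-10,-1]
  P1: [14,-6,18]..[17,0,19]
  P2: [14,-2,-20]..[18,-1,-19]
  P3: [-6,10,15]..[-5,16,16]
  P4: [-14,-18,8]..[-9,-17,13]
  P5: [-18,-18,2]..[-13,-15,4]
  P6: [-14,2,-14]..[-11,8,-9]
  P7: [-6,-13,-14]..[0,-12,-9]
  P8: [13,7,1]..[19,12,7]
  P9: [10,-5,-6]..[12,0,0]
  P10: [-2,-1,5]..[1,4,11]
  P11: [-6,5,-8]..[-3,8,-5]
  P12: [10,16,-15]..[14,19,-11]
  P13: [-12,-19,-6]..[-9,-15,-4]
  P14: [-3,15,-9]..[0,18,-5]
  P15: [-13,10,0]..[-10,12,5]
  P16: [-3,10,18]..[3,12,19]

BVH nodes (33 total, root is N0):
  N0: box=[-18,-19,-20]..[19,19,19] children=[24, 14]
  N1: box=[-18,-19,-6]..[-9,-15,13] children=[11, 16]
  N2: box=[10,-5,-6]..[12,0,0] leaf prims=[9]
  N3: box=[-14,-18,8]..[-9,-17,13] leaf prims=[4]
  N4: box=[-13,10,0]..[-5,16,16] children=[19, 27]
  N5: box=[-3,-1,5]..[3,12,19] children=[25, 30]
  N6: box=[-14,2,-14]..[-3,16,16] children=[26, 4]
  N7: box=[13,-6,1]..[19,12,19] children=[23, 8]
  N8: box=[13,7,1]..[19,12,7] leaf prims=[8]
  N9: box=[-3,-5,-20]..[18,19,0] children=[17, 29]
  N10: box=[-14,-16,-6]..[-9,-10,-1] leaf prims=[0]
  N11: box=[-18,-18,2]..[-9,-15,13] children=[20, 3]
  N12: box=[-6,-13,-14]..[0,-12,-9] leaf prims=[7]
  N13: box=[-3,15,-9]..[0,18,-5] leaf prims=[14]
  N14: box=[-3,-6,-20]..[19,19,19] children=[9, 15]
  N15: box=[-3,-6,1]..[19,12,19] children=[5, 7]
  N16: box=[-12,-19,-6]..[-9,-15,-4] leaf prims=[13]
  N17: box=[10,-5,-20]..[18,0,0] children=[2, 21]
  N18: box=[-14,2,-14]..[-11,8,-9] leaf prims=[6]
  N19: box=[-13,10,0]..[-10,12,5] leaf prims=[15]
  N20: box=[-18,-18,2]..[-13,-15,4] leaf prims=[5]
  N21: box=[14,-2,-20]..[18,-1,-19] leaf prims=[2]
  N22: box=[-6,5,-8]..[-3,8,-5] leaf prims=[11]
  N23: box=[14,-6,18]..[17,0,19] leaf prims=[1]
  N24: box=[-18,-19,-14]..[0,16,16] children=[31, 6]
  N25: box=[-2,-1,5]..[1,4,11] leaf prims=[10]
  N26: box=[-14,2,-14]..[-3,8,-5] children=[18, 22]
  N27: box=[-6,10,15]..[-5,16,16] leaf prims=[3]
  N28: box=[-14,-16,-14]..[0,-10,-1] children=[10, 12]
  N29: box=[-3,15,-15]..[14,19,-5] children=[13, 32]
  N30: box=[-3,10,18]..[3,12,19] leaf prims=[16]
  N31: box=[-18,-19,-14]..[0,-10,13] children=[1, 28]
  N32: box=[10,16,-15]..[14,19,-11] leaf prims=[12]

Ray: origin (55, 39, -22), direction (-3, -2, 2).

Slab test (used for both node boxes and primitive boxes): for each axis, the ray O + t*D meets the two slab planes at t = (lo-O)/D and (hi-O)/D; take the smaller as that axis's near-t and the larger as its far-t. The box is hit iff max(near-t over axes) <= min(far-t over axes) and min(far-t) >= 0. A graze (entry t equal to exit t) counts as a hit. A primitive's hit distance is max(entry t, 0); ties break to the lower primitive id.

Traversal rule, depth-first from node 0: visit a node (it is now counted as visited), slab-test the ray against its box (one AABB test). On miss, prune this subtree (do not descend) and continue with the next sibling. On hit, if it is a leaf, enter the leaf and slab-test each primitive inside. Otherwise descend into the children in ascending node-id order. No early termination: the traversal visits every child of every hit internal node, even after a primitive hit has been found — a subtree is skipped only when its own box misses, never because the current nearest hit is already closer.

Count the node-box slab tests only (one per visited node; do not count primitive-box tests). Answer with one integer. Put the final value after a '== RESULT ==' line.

Traverse from the root:
N0 x:[12,73/3] y:[10,29] z:[1,41/2] -> hit [12,41/2], descend [14, 24]
  N14 x:[12,58/3] y:[10,45/2] z:[1,41/2] -> hit [12,58/3], descend [9, 15]
    N9 x:[37/3,58/3] y:[10,22] z:[1,11] -> miss, prune
    N15 x:[12,58/3] y:[27/2,45/2] z:[23/2,41/2] -> hit [27/2,58/3], descend [5, 7]
      N5 x:[52/3,58/3] y:[27/2,20] z:[27/2,41/2] -> hit [52/3,58/3], descend [25, 30]
        N25 x:[18,19] y:[35/2,20] z:[27/2,33/2] -> miss, prune
        N30 x:[52/3,58/3] y:[27/2,29/2] z:[20,41/2] -> miss, prune
      N7 x:[12,14] y:[27/2,45/2] z:[23/2,41/2] -> hit [27/2,14], descend [8, 23]
        N8 x:[12,14] y:[27/2,16] z:[23/2,29/2] -> hit [27/2,14] leaf, test {P8@t=27/2}
        N23 x:[38/3,41/3] y:[39/2,45/2] z:[20,41/2] -> miss, prune
  N24 x:[55/3,73/3] y:[23/2,29] z:[4,19] -> hit [55/3,19], descend [6, 31]
    N6 x:[58/3,23] y:[23/2,37/2] z:[4,19] -> miss, prune
    N31 x:[55/3,73/3] y:[49/2,29] z:[4,35/2] -> miss, prune

13 AABB tests over nodes [0, 14, 9, 15, 5, 25, 30, 7, 8, 23, 24, 6, 31]; 1 leaf entered; closest P8.

== RESULT ==
13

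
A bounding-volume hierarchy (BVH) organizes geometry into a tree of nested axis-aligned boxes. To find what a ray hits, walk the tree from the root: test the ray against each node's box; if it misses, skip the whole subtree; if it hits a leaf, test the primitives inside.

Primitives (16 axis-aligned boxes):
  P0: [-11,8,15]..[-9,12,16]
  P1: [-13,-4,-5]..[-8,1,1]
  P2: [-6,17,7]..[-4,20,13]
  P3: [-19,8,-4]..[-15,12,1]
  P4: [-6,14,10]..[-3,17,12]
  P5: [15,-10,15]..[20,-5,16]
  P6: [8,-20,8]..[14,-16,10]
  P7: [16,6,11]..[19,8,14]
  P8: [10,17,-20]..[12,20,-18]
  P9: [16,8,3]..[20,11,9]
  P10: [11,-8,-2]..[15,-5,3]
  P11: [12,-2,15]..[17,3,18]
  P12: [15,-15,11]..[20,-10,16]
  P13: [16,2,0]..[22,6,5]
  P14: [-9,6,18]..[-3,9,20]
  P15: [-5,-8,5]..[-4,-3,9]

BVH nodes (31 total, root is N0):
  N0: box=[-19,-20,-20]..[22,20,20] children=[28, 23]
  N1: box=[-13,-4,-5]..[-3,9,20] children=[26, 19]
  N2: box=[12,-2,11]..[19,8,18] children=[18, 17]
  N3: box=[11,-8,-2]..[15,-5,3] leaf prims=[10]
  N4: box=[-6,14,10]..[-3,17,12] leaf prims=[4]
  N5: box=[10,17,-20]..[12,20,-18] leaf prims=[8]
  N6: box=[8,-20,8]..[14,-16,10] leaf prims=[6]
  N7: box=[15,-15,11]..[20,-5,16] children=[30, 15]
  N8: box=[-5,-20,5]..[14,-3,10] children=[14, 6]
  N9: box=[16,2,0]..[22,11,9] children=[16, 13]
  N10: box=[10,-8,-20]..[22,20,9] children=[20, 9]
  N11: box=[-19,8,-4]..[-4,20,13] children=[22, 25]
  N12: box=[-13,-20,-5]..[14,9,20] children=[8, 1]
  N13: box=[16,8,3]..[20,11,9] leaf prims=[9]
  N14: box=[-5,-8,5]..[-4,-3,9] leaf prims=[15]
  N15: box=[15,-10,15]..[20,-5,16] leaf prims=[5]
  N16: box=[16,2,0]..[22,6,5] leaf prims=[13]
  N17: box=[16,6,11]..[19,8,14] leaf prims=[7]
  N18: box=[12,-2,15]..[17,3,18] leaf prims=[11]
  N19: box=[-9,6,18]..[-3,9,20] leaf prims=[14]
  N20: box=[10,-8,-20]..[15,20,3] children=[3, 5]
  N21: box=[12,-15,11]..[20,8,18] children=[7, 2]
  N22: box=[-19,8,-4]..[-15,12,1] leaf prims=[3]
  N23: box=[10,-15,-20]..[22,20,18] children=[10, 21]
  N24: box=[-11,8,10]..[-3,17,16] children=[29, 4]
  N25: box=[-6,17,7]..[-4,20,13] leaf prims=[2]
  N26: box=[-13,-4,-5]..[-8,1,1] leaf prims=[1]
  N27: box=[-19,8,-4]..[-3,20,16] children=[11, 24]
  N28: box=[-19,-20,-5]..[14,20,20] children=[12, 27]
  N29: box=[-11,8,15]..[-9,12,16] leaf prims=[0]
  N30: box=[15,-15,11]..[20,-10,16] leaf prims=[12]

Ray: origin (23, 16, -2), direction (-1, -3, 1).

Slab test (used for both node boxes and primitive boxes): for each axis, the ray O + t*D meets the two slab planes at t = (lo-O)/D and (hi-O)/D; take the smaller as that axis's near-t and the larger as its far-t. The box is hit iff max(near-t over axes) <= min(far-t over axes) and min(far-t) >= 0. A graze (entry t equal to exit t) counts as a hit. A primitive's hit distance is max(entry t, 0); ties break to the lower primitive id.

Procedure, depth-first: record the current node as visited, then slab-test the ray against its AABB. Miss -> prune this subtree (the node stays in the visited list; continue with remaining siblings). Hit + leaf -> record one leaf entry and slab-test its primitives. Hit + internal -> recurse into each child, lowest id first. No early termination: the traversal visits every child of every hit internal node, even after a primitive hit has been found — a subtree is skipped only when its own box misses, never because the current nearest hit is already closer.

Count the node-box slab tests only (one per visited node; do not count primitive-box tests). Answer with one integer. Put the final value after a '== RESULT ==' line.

Traverse from the root:
N0 x:[1,42] y:[-4/3,12] z:[-18,22] -> hit [1,12], descend [23, 28]
  N23 x:[1,13] y:[-4/3,31/3] z:[-18,20] -> hit [1,31/3], descend [10, 21]
    N10 x:[1,13] y:[-4/3,8] z:[-18,11] -> hit [1,8], descend [9, 20]
      N9 x:[1,7] y:[5/3,14/3] z:[2,11] -> hit [2,14/3], descend [13, 16]
        N13 x:[3,7] y:[5/3,8/3] z:[5,11] -> miss, prune
        N16 x:[1,7] y:[10/3,14/3] z:[2,7] -> hit [10/3,14/3] leaf, test {P13@t=10/3}
      N20 x:[8,13] y:[-4/3,8] z:[-18,5] -> miss, prune
    N21 x:[3,11] y:[8/3,31/3] z:[13,20] -> miss, prune
  N28 x:[9,42] y:[-4/3,12] z:[-3,22] -> hit [9,12], descend [12, 27]
    N12 x:[9,36] y:[7/3,12] z:[-3,22] -> hit [9,12], descend [1, 8]
      N1 x:[26,36] y:[7/3,20/3] z:[-3,22] -> miss, prune
      N8 x:[9,28] y:[19/3,12] z:[7,12] -> hit [9,12], descend [6, 14]
        N6 x:[9,15] y:[32/3,12] z:[10,12] -> hit [32/3,12] leaf, test {P6@t=32/3}
        N14 x:[27,28] y:[19/3,8] z:[7,11] -> miss, prune
    N27 x:[26,42] y:[-4/3,8/3] z:[-2,18] -> miss, prune

Visited [0, 23, 10, 9, 13, 16, 20, 21, 28, 12, 1, 8, 6, 14, 27]. Tests: 15 box, 2 leaf. Nearest: P13.

== RESULT ==
15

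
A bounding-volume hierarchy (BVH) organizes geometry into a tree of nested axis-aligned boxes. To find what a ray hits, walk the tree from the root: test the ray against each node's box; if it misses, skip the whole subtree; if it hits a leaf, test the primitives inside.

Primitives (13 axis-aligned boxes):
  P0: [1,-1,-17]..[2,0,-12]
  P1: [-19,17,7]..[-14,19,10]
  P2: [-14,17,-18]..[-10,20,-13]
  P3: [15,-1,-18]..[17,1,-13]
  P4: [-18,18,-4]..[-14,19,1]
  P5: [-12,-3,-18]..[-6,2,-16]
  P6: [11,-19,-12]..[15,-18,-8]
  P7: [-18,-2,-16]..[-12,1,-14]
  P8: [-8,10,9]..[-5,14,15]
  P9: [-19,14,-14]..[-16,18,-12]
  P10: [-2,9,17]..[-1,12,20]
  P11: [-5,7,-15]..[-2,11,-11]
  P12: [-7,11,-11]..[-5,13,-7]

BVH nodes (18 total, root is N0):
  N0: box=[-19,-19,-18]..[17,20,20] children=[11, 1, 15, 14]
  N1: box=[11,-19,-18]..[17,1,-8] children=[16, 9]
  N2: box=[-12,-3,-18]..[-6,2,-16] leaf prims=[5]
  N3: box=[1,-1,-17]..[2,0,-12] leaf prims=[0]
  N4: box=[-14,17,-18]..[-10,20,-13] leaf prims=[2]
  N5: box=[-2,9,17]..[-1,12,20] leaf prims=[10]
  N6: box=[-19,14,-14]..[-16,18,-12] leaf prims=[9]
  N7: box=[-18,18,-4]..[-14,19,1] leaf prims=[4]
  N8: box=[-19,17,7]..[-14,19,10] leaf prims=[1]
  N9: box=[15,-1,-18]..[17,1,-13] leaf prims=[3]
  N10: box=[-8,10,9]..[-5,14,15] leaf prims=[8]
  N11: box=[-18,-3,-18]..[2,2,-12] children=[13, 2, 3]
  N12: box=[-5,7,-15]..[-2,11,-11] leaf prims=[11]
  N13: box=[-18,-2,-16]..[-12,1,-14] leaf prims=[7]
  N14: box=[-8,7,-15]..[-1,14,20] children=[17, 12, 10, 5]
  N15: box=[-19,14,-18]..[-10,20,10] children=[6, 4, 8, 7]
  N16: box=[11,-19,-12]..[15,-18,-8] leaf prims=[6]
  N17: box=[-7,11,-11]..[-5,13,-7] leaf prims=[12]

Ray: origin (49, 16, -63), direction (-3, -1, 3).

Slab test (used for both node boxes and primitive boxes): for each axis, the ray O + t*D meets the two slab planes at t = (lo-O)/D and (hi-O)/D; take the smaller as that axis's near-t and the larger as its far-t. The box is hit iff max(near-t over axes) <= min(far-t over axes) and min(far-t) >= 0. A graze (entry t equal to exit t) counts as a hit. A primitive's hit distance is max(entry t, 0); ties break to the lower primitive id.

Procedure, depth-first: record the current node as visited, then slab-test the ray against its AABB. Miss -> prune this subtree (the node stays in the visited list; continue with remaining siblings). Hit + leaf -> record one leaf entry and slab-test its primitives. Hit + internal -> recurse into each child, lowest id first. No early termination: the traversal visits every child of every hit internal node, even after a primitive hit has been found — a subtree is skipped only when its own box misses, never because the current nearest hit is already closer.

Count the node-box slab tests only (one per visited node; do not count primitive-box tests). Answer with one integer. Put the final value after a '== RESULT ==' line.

Trace the traversal:
N0 x:[32/3,68/3] y:[-4,35] z:[15,83/3] -> hit [15,68/3], descend [1, 11, 14, 15]
  N1 x:[32/3,38/3] y:[15,35] z:[15,55/3] -> miss, prune
  N11 x:[47/3,67/3] y:[14,19] z:[15,17] -> hit [47/3,17], descend [2, 3, 13]
    N2 x:[55/3,61/3] y:[14,19] z:[15,47/3] -> miss, prune
    N3 x:[47/3,16] y:[16,17] z:[46/3,17] -> hit [16,16] leaf, test {P0@t=16}
    N13 x:[61/3,67/3] y:[15,18] z:[47/3,49/3] -> miss, prune
  N14 x:[50/3,19] y:[2,9] z:[16,83/3] -> miss, prune
  N15 x:[59/3,68/3] y:[-4,2] z:[15,73/3] -> miss, prune

Summary -> nodes [0, 1, 11, 2, 3, 13, 14, 15]; box-tests=8; leaf-entries=1; first=P0

== RESULT ==
8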